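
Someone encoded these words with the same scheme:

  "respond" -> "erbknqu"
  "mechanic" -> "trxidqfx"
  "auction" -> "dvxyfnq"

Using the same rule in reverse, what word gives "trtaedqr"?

membrane

r(17)→e(4) and e(4)→r(17) fit y≡23x+3 (mod 26); the inverse of 23 mod 26 is 17. This is an affine cipher: with a=0,…,z=25, each position x becomes (23x+3) mod 26.
Decoding trtaedqr: t(19)→17·(19−3)≡12=m; r(17)→17·(17−3)≡4=e; t(19)→17·(19−3)≡12=m; a(0)→17·(0−3)≡1=b; e(4)→17·(4−3)≡17=r; d(3)→17·(3−3)≡0=a; q(16)→17·(16−3)≡13=n; r(17)→17·(17−3)≡4=e (all mod 26).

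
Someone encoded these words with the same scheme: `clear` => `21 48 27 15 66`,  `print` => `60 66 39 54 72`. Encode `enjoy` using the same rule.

c(#3)→21 and l(#12)→48: differences scale by 3, so n = 3·pos + 12. Each letter becomes 3×(its alphabet position, a=1..z=26) + 12.
For enjoy: e=5→27, n=14→54, j=10→42, o=15→57, y=25→87.

27 54 42 57 87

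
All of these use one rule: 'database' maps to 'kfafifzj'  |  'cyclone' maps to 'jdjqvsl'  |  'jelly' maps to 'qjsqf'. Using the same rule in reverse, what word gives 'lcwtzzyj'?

exposure

The shifts repeat in a cycle of length 2: positions 0,1,… shift by +7, +5, then the pattern repeats.
Decoding lcwtzzyj: l−7=e, c−5=x, w−7=p, t−5=o, z−7=s, z−5=u, y−7=r, j−5=e.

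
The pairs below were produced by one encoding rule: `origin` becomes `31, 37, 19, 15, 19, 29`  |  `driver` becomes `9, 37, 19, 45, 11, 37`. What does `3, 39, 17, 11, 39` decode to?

ashes

With a=1..z=26, the number is 2·pos + 1.
Decoding 3, 39, 17, 11, 39: 3→(3−1)÷2=1=a, 39→(39−1)÷2=19=s, 17→(17−1)÷2=8=h, 11→(11−1)÷2=5=e, 39→(39−1)÷2=19=s.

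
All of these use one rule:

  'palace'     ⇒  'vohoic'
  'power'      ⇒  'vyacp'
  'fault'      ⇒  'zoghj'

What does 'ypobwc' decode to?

orange

Treating letters as 0–25, the rule is x ↦ 23x + 14 (mod 26).
Decoding ypobwc: y(24)→17·(24−14)≡14=o; p(15)→17·(15−14)≡17=r; o(14)→17·(14−14)≡0=a; b(1)→17·(1−14)≡13=n; w(22)→17·(22−14)≡6=g; c(2)→17·(2−14)≡4=e (all mod 26).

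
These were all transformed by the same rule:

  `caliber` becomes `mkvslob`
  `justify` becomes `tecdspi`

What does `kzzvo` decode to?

apple

Compare letters: c→m is +10, a→k is +10, l→v is +10 — a constant shift. It's a constant shift of +10 (ROT10).
Undoing it on kzzvo: k−10=a, z−10=p, z−10=p, v−10=l, o−10=e.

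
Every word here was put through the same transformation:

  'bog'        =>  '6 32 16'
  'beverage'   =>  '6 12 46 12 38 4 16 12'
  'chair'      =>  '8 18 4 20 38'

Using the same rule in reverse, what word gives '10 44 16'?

dug

b(#2)→6 and o(#15)→32: differences scale by 2, so n = 2·pos + 2. With a=1..z=26, the number is 2·pos + 2.
Decoding 10 44 16: 10→(10−2)÷2=4=d, 44→(44−2)÷2=21=u, 16→(16−2)÷2=7=g.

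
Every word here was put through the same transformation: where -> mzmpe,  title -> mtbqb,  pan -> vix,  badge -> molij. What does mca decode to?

sue

The word is reversed, then every letter is shifted forward by 8.
Undoing it on mca: shift back: m−8=e, c−8=u, a−8=s → eus; then reverse → sue.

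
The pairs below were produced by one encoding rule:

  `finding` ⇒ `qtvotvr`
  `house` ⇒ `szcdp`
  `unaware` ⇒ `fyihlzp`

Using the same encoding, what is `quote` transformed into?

bfwep

Shifts by position in finding: pos 0: f→q (+11), pos 1: i→t (+11), pos 2: n→v (+8), pos 3: d→o (+11), pos 4: i→t (+11), pos 5: n→v (+8) — repeating every 3. The shifts repeat in a cycle of length 3: positions 0,1,… shift by +11, +11, +8, then the pattern repeats.
For quote: q+11=b, u+11=f, o+8=w, t+11=e, e+11=p.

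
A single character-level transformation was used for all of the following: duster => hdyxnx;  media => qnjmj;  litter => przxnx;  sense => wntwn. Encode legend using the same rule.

Shifts by position in duster: pos 0: d→h (+4), pos 1: u→d (+9), pos 2: s→y (+6), pos 3: t→x (+4), pos 4: e→n (+9), pos 5: r→x (+6) — repeating every 3. A repeating key of period 3 is used — shifts +4, +9, +6 over and over.
For legend: l+4=p, e+9=n, g+6=m, e+4=i, n+9=w, d+6=j.

pnmiwj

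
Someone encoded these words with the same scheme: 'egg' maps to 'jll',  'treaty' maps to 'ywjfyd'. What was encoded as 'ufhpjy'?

Every letter moves 5 places later in the alphabet, wrapping around z→a.
Decoding ufhpjy: u−5=p, f−5=a, h−5=c, p−5=k, j−5=e, y−5=t.

packet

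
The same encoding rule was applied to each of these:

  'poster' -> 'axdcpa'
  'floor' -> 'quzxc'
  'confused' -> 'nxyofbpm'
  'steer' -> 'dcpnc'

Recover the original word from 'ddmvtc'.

submit

Shifts by position in poster: pos 0: p→a (+11), pos 1: o→x (+9), pos 2: s→d (+11), pos 3: t→c (+9) — repeating every 2. A repeating key of period 2 is used — shifts +11, +9 over and over.
Undoing it on ddmvtc: d−11=s, d−9=u, m−11=b, v−9=m, t−11=i, c−9=t.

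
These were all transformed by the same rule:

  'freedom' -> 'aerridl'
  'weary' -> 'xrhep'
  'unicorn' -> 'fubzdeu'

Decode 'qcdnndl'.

f(5)→a(0) and r(17)→e(4) fit y≡9x+7 (mod 26); the inverse of 9 mod 26 is 3. Each letter's alphabet position (a=0..z=25) is mapped through 9·x+7 mod 26 — an affine cipher.
Undoing it on qcdnndl: q(16)→3·(16−7)≡1=b; c(2)→3·(2−7)≡11=l; d(3)→3·(3−7)≡14=o; n(13)→3·(13−7)≡18=s; n(13)→3·(13−7)≡18=s; d(3)→3·(3−7)≡14=o; l(11)→3·(11−7)≡12=m (all mod 26).

blossom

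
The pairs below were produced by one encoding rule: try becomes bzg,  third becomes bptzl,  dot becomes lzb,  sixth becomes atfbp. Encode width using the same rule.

The shift depends on letter class: consonant t→b is +8, but vowel i→t is +11. The rule splits by letter class: vowels +11, consonants +8.
Applying it to width: w(cons)+8=e, i(vowel)+11=t, d(cons)+8=l, t(cons)+8=b, h(cons)+8=p.

etlbp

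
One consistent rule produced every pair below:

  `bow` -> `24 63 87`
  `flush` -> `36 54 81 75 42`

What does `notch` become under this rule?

60 63 78 27 42

b(#2)→24 and o(#15)→63: differences scale by 3, so n = 3·pos + 18. With a=1..z=26, the number is 3·pos + 18.
Applying it to notch: n=14→60, o=15→63, t=20→78, c=3→27, h=8→42.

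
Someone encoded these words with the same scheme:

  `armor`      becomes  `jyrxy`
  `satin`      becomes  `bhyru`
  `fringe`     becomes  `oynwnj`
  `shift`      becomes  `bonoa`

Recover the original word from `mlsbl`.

Shifts by position in armor: pos 0: a→j (+9), pos 1: r→y (+7), pos 2: m→r (+5), pos 3: o→x (+9), pos 4: r→y (+7) — repeating every 3. The shifts repeat in a cycle of length 3: positions 0,1,… shift by +9, +7, +5, then the pattern repeats.
Decoding mlsbl: m−9=d, l−7=e, s−5=n, b−9=s, l−7=e.

dense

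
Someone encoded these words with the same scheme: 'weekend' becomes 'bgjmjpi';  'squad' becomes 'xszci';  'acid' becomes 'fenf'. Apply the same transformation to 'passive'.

ucxunxj

Shifts by position in weekend: pos 0: w→b (+5), pos 1: e→g (+2), pos 2: e→j (+5), pos 3: k→m (+2) — repeating every 2. The shifts repeat in a cycle of length 2: positions 0,1,… shift by +5, +2, then the pattern repeats.
For passive: p+5=u, a+2=c, s+5=x, s+2=u, i+5=n, v+2=x, e+5=j.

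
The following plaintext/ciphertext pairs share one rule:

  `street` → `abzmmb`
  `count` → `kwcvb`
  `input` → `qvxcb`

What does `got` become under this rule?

owb

This is a Caesar cipher with shift 8.
For got: g+8=o, o+8=w, t+8=b.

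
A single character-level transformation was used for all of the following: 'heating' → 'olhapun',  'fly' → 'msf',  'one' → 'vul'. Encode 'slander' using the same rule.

zshukly

Compare letters: h→o is +7, e→l is +7, a→h is +7 — a constant shift. Each letter is shifted forward by 7 in the alphabet (a Caesar shift of +7).
On slander: s+7=z, l+7=s, a+7=h, n+7=u, d+7=k, e+7=l, r+7=y.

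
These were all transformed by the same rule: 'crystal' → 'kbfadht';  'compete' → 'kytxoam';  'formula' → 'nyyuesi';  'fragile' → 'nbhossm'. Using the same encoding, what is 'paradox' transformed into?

xkyinvf

Shifts by position in crystal: pos 0: c→k (+8), pos 1: r→b (+10), pos 2: y→f (+7), pos 3: s→a (+8), pos 4: t→d (+10), pos 5: a→h (+7) — repeating every 3. A repeating key of period 3 is used — shifts +8, +10, +7 over and over.
For paradox: p+8=x, a+10=k, r+7=y, a+8=i, d+10=n, o+7=v, x+8=f.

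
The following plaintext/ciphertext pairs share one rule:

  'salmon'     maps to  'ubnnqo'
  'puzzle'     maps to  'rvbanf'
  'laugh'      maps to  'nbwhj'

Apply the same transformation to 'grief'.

iskfh

It's a Vigenère-style cipher with numeric key [2,1]: position i shifts by key[i mod 2].
For grief: g+2=i, r+1=s, i+2=k, e+1=f, f+2=h.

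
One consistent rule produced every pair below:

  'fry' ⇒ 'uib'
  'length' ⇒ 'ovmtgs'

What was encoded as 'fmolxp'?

Each pair mirrors across the alphabet (f↔u, r↔i, y↔b): positions sum to 25. Each letter is replaced by its mirror in the alphabet: a↔z, b↔y, c↔x, and so on (the Atbash cipher).
Decoding fmolxp: f↔u, m↔n, o↔l, l↔o, x↔c, p↔k.

unlock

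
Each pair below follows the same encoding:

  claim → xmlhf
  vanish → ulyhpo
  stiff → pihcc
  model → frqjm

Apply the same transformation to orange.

rwlyvj

c(2)→x(23) and l(11)→m(12) fit y≡19x+11 (mod 26); the inverse of 19 mod 26 is 11. This is an affine cipher: with a=0,…,z=25, each position x becomes (19x+11) mod 26.
For orange: o(14)→19·14+11≡17=r; r(17)→19·17+11≡22=w; a(0)→19·0+11≡11=l; n(13)→19·13+11≡24=y; g(6)→19·6+11≡21=v; e(4)→19·4+11≡9=j (all mod 26).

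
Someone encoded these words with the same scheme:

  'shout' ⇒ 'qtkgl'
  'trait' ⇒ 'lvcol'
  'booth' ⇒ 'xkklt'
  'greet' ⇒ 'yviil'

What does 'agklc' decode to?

Treating letters as 0–25, the rule is x ↦ 21x + 2 (mod 26).
Undoing it on agklc: a(0)→5·(0−2)≡16=q; g(6)→5·(6−2)≡20=u; k(10)→5·(10−2)≡14=o; l(11)→5·(11−2)≡19=t; c(2)→5·(2−2)≡0=a (all mod 26).

quota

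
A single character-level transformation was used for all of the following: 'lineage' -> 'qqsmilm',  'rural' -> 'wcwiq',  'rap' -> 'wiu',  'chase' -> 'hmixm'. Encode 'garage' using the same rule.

liwilm

Two shifts are in play — +8 for a/e/i/o/u, +5 for every other letter.
Applying it to garage: g(cons)+5=l, a(vowel)+8=i, r(cons)+5=w, a(vowel)+8=i, g(cons)+5=l, e(vowel)+8=m.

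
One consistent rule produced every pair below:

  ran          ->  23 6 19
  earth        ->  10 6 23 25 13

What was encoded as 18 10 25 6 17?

metal

r is letter #18 and maps to 23: an offset of 5. The number is (letter's place in the alphabet, a=1) + 5.
Undoing it on 18 10 25 6 17: 18→(18−5)÷1=13=m, 10→(10−5)÷1=5=e, 25→(25−5)÷1=20=t, 6→(6−5)÷1=1=a, 17→(17−5)÷1=12=l.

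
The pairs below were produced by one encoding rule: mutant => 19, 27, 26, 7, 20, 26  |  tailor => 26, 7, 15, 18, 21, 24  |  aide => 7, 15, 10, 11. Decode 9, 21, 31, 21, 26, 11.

coyote

m is letter #13 and maps to 19: an offset of 6. Each letter is replaced by its alphabet position (a=1..z=26) + 6.
Reversing it on 9, 21, 31, 21, 26, 11: 9→(9−6)÷1=3=c, 21→(21−6)÷1=15=o, 31→(31−6)÷1=25=y, 21→(21−6)÷1=15=o, 26→(26−6)÷1=20=t, 11→(11−6)÷1=5=e.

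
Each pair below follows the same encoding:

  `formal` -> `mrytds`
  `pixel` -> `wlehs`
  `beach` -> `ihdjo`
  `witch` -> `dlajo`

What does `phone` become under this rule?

woruh

The shift depends on letter class: consonant f→m is +7, but vowel o→r is +3. Vowels shift forward by 3 and consonants shift forward by 7.
For phone: p(cons)+7=w, h(cons)+7=o, o(vowel)+3=r, n(cons)+7=u, e(vowel)+3=h.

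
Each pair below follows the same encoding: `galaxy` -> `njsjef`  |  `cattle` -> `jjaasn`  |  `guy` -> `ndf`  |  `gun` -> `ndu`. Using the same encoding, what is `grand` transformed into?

nyjuk

Vowels shift forward by 9 and consonants shift forward by 7.
For grand: g(cons)+7=n, r(cons)+7=y, a(vowel)+9=j, n(cons)+7=u, d(cons)+7=k.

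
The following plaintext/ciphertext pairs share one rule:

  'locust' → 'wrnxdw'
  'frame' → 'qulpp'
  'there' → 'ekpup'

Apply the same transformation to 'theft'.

It's a Vigenère-style cipher with numeric key [11,3]: position i shifts by key[i mod 2].
For theft: t+11=e, h+3=k, e+11=p, f+3=i, t+11=e.

ekpie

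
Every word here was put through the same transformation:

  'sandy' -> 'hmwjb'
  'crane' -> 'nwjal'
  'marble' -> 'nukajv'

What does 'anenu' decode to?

Two steps: reverse the string, then apply a Caesar shift of +9.
Reversing it on anenu: shift back: a−9=r, n−9=e, e−9=v, n−9=e, u−9=l → revel; then reverse → lever.

lever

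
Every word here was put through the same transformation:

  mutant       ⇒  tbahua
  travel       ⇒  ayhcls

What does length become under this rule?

slunao

Compare letters: m→t is +7, u→b is +7, t→a is +7 — a constant shift. This is a Caesar cipher with shift 7.
Applying it to length: l+7=s, e+7=l, n+7=u, g+7=n, t+7=a, h+7=o.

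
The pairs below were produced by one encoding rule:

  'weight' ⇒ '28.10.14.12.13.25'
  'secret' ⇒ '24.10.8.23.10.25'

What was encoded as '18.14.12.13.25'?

might

Each letter is replaced by its alphabet position (a=1..z=26) + 5.
Undoing it on 18.14.12.13.25: 18→(18−5)÷1=13=m, 14→(14−5)÷1=9=i, 12→(12−5)÷1=7=g, 13→(13−5)÷1=8=h, 25→(25−5)÷1=20=t.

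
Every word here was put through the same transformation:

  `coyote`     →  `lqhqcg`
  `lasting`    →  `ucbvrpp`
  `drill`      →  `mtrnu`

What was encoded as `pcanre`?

garlic

Shifts by position in coyote: pos 0: c→l (+9), pos 1: o→q (+2), pos 2: y→h (+9), pos 3: o→q (+2) — repeating every 2. The shifts repeat in a cycle of length 2: positions 0,1,… shift by +9, +2, then the pattern repeats.
Undoing it on pcanre: p−9=g, c−2=a, a−9=r, n−2=l, r−9=i, e−2=c.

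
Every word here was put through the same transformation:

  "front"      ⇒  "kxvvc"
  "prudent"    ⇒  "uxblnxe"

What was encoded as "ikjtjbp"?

declare

The shift increases by 1 at each position, starting from +5: 5, 6, 7, ….
Undoing it on ikjtjbp: i−5=d, k−6=e, j−7=c, t−8=l, j−9=a, b−10=r, p−11=e.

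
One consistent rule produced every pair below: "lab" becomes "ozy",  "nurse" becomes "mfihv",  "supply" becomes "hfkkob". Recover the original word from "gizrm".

train

Letters are reflected about the middle of the alphabet (position → 25−position): Atbash.
Decoding gizrm: g↔t, i↔r, z↔a, r↔i, m↔n.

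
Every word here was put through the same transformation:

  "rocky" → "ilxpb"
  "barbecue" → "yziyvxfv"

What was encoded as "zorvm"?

alien

Letters are reflected about the middle of the alphabet (position → 25−position): Atbash.
Undoing it on zorvm: z↔a, o↔l, r↔i, v↔e, m↔n.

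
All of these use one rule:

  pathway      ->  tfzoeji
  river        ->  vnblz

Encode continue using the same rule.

gttaqwep

In pathway: p→t is +4, a→f is +5, t→z is +6, h→o is +7 — the shift increases by 1 each position. Letter i (0-indexed) is shifted by i+4, so successive shifts are 4, 5, 6, ….
For continue: c+4=g, o+5=t, n+6=t, t+7=a, i+8=q, n+9=w, u+10=e, e+11=p.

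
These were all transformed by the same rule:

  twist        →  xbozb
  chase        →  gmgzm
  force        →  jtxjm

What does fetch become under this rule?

In twist: t→x is +4, w→b is +5, i→o is +6, s→z is +7 — the shift increases by 1 each position. Each letter shifts forward by (position + 4), i.e. 4, 5, 6, … — the shift grows by one for each successive letter.
On fetch: f+4=j, e+5=j, t+6=z, c+7=j, h+8=p.

jjzjp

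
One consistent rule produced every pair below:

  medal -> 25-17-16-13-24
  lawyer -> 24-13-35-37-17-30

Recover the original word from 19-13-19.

gag

The number is (letter's place in the alphabet, a=1) + 12.
Decoding 19-13-19: 19→(19−12)÷1=7=g, 13→(13−12)÷1=1=a, 19→(19−12)÷1=7=g.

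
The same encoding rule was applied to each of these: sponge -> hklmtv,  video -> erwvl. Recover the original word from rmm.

Each pair mirrors across the alphabet (s↔h, p↔k, o↔l): positions sum to 25. This is the alphabet-reversal cipher (Atbash): a becomes z, b becomes y, etc.
Reversing it on rmm: r↔i, m↔n, m↔n.

inn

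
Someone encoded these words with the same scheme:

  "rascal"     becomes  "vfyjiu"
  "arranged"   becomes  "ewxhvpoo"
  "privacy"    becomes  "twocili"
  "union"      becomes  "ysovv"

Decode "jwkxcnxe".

frequent

In rascal: r→v is +4, a→f is +5, s→y is +6, c→j is +7 — the shift increases by 1 each position. Each letter shifts forward by (position + 4), i.e. 4, 5, 6, … — the shift grows by one for each successive letter.
Reversing it on jwkxcnxe: j−4=f, w−5=r, k−6=e, x−7=q, c−8=u, n−9=e, x−10=n, e−11=t.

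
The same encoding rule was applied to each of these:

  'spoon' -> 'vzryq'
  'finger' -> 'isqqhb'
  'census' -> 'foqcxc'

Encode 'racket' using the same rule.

ukfuhd

Shifts by position in spoon: pos 0: s→v (+3), pos 1: p→z (+10), pos 2: o→r (+3), pos 3: o→y (+10) — repeating every 2. It's a Vigenère-style cipher with numeric key [3,10]: position i shifts by key[i mod 2].
On racket: r+3=u, a+10=k, c+3=f, k+10=u, e+3=h, t+10=d.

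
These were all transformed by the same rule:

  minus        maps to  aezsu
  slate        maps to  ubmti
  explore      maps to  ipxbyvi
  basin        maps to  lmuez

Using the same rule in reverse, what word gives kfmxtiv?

m(12)→a(0) and i(8)→e(4) fit y≡25x+12 (mod 26); the inverse of 25 mod 26 is 25. This is an affine cipher: with a=0,…,z=25, each position x becomes (25x+12) mod 26.
Decoding kfmxtiv: k(10)→25·(10−12)≡2=c; f(5)→25·(5−12)≡7=h; m(12)→25·(12−12)≡0=a; x(23)→25·(23−12)≡15=p; t(19)→25·(19−12)≡19=t; i(8)→25·(8−12)≡4=e; v(21)→25·(21−12)≡17=r (all mod 26).

chapter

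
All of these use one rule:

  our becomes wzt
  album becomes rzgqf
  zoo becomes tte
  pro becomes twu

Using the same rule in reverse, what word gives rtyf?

The output letters match the input read backwards, each shifted +5: our reversed is ruo. Read the word backwards and shift each letter +5.
Undoing it on rtyf: shift back: r−5=m, t−5=o, y−5=t, f−5=a → mota; then reverse → atom.

atom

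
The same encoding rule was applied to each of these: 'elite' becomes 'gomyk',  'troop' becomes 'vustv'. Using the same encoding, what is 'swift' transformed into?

Letter i (0-indexed) is shifted by i+2, so successive shifts are 2, 3, 4, ….
On swift: s+2=u, w+3=z, i+4=m, f+5=k, t+6=z.

uzmkz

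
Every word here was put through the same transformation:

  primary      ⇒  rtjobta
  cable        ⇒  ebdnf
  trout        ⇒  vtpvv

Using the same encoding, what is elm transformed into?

fno

The shift depends on letter class: consonant p→r is +2, but vowel i→j is +1. The rule splits by letter class: vowels +1, consonants +2.
On elm: e(vowel)+1=f, l(cons)+2=n, m(cons)+2=o.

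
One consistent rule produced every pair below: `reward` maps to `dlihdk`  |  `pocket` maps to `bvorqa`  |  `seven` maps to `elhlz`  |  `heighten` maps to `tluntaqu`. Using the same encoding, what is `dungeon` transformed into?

pbznqvz

Shifts by position in reward: pos 0: r→d (+12), pos 1: e→l (+7), pos 2: w→i (+12), pos 3: a→h (+7) — repeating every 2. The shifts repeat in a cycle of length 2: positions 0,1,… shift by +12, +7, then the pattern repeats.
Applying it to dungeon: d+12=p, u+7=b, n+12=z, g+7=n, e+12=q, o+7=v, n+12=z.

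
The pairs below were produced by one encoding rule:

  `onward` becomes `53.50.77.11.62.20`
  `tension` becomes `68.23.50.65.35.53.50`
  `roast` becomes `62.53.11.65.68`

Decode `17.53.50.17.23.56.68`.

The formula is n = 3×(alphabet index, a=1) + 8.
Decoding 17.53.50.17.23.56.68: 17→(17−8)÷3=3=c, 53→(53−8)÷3=15=o, 50→(50−8)÷3=14=n, 17→(17−8)÷3=3=c, 23→(23−8)÷3=5=e, 56→(56−8)÷3=16=p, 68→(68−8)÷3=20=t.

concept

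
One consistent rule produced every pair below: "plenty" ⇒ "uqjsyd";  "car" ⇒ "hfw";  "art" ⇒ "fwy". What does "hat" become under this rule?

Each letter is shifted forward by 5 in the alphabet (a Caesar shift of +5).
For hat: h+5=m, a+5=f, t+5=y.

mfy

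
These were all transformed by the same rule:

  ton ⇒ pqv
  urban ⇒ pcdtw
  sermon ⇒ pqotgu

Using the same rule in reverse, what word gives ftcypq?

The output letters match the input read backwards, each shifted +2: ton reversed is not. Read the word backwards and shift each letter +2.
Undoing it on ftcypq: shift back: f−2=d, t−2=r, c−2=a, y−2=w, p−2=n, q−2=o → drawno; then reverse → onward.

onward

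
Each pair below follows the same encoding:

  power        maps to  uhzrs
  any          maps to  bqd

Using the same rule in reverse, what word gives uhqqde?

The output letters match the input read backwards, each shifted +3: power reversed is rewop. Two steps: reverse the string, then apply a Caesar shift of +3.
Undoing it on uhqqde: shift back: u−3=r, h−3=e, q−3=n, q−3=n, d−3=a, e−3=b → rennab; then reverse → banner.

banner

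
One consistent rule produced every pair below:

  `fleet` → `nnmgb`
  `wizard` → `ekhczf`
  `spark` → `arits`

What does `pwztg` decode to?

Shifts by position in fleet: pos 0: f→n (+8), pos 1: l→n (+2), pos 2: e→m (+8), pos 3: e→g (+2) — repeating every 2. The shifts repeat in a cycle of length 2: positions 0,1,… shift by +8, +2, then the pattern repeats.
Decoding pwztg: p−8=h, w−2=u, z−8=r, t−2=r, g−8=y.

hurry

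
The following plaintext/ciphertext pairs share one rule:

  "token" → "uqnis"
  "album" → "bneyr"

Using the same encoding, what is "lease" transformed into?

In token: t→u is +1, o→q is +2, k→n is +3, e→i is +4 — the shift increases by 1 each position. Each letter shifts forward by (position + 1), i.e. 1, 2, 3, … — the shift grows by one for each successive letter.
For lease: l+1=m, e+2=g, a+3=d, s+4=w, e+5=j.

mgdwj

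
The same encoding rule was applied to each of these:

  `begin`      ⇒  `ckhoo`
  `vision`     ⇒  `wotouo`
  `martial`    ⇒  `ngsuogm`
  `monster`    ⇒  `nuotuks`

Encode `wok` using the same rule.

xul

The shift depends on letter class: consonant b→c is +1, but vowel e→k is +6. Two shifts are in play — +6 for a/e/i/o/u, +1 for every other letter.
Applying it to wok: w(cons)+1=x, o(vowel)+6=u, k(cons)+1=l.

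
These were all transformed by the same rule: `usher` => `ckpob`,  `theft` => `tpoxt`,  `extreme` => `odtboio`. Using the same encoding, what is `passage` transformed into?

u(20)→c(2) and s(18)→k(10) fit y≡9x+4 (mod 26); the inverse of 9 mod 26 is 3. This is an affine cipher: with a=0,…,z=25, each position x becomes (9x+4) mod 26.
On passage: p(15)→9·15+4≡9=j; a(0)→9·0+4≡4=e; s(18)→9·18+4≡10=k; s(18)→9·18+4≡10=k; a(0)→9·0+4≡4=e; g(6)→9·6+4≡6=g; e(4)→9·4+4≡14=o (all mod 26).

jekkego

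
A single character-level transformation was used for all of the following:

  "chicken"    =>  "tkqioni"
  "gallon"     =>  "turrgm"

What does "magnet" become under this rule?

The word is reversed, then every letter is shifted forward by 6.
For magnet: reverse → tengam; then shift: t+6=z, e+6=k, n+6=t, g+6=m, a+6=g, m+6=s.

zktmgs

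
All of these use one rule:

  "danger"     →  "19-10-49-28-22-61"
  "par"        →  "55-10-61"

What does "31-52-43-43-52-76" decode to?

d(#4)→19 and a(#1)→10: differences scale by 3, so n = 3·pos + 7. Each letter becomes 3×(its alphabet position, a=1..z=26) + 7.
Decoding 31-52-43-43-52-76: 31→(31−7)÷3=8=h, 52→(52−7)÷3=15=o, 43→(43−7)÷3=12=l, 43→(43−7)÷3=12=l, 52→(52−7)÷3=15=o, 76→(76−7)÷3=23=w.

hollow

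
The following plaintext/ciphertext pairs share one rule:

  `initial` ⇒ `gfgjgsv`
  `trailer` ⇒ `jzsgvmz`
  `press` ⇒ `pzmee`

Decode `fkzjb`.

i(8)→g(6) and n(13)→f(5) fit y≡5x+18 (mod 26); the inverse of 5 mod 26 is 21. Treating letters as 0–25, the rule is x ↦ 5x + 18 (mod 26).
Undoing it on fkzjb: f(5)→21·(5−18)≡13=n; k(10)→21·(10−18)≡14=o; z(25)→21·(25−18)≡17=r; j(9)→21·(9−18)≡19=t; b(1)→21·(1−18)≡7=h (all mod 26).

north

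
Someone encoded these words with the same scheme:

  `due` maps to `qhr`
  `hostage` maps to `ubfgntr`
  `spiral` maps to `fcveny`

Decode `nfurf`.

Compare letters: d→q is +13, u→h is +13, e→r is +13 — a constant shift. Every letter moves 13 places later in the alphabet, wrapping around z→a.
Reversing it on nfurf: n−13=a, f−13=s, u−13=h, r−13=e, f−13=s.

ashes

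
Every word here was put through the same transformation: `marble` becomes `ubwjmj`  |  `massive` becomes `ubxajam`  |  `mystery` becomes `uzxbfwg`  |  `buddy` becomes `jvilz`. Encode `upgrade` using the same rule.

cqlzbim

Shifts by position in marble: pos 0: m→u (+8), pos 1: a→b (+1), pos 2: r→w (+5), pos 3: b→j (+8), pos 4: l→m (+1), pos 5: e→j (+5) — repeating every 3. The shifts repeat in a cycle of length 3: positions 0,1,… shift by +8, +1, +5, then the pattern repeats.
On upgrade: u+8=c, p+1=q, g+5=l, r+8=z, a+1=b, d+5=i, e+8=m.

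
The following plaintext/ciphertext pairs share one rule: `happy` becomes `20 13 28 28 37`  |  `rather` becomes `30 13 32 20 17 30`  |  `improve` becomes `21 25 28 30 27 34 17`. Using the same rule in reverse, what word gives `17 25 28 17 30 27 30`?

emperor

Letters become their 1-based position plus 12 (so a→13, b→14, …).
Decoding 17 25 28 17 30 27 30: 17→(17−12)÷1=5=e, 25→(25−12)÷1=13=m, 28→(28−12)÷1=16=p, 17→(17−12)÷1=5=e, 30→(30−12)÷1=18=r, 27→(27−12)÷1=15=o, 30→(30−12)÷1=18=r.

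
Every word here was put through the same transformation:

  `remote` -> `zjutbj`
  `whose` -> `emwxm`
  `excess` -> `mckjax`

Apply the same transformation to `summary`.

azuriwg

Shifts by position in remote: pos 0: r→z (+8), pos 1: e→j (+5), pos 2: m→u (+8), pos 3: o→t (+5) — repeating every 2. The shifts repeat in a cycle of length 2: positions 0,1,… shift by +8, +5, then the pattern repeats.
For summary: s+8=a, u+5=z, m+8=u, m+5=r, a+8=i, r+5=w, y+8=g.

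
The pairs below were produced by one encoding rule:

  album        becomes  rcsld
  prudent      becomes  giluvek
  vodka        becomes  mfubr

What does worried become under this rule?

It's a constant shift of +17 (ROT17).
For worried: w+17=n, o+17=f, r+17=i, r+17=i, i+17=z, e+17=v, d+17=u.

nfiizvu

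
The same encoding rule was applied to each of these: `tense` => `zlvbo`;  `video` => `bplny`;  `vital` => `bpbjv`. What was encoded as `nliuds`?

In tense: t→z is +6, e→l is +7, n→v is +8, s→b is +9 — the shift increases by 1 each position. Each letter shifts forward by (position + 6), i.e. 6, 7, 8, … — the shift grows by one for each successive letter.
Reversing it on nliuds: n−6=h, l−7=e, i−8=a, u−9=l, d−10=t, s−11=h.

health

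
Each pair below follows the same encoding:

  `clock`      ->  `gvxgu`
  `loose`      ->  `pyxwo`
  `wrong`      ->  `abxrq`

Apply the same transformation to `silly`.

Shifts by position in clock: pos 0: c→g (+4), pos 1: l→v (+10), pos 2: o→x (+9), pos 3: c→g (+4), pos 4: k→u (+10) — repeating every 3. It's a Vigenère-style cipher with numeric key [4,10,9]: position i shifts by key[i mod 3].
On silly: s+4=w, i+10=s, l+9=u, l+4=p, y+10=i.

wsupi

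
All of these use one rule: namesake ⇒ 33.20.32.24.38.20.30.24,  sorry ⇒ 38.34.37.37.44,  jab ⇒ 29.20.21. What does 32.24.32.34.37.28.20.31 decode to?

n is letter #14 and maps to 33: an offset of 19. Each letter is replaced by its alphabet position (a=1..z=26) + 19.
Undoing it on 32.24.32.34.37.28.20.31: 32→(32−19)÷1=13=m, 24→(24−19)÷1=5=e, 32→(32−19)÷1=13=m, 34→(34−19)÷1=15=o, 37→(37−19)÷1=18=r, 28→(28−19)÷1=9=i, 20→(20−19)÷1=1=a, 31→(31−19)÷1=12=l.

memorial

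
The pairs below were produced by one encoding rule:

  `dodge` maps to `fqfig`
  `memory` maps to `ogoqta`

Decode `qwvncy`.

Compare letters: d→f is +2, o→q is +2, d→f is +2 — a constant shift. This is a Caesar cipher with shift 2.
Reversing it on qwvncy: q−2=o, w−2=u, v−2=t, n−2=l, c−2=a, y−2=w.

outlaw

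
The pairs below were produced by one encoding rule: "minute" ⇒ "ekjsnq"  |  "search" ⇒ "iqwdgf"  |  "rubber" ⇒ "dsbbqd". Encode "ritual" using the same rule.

m(12)→e(4) and i(8)→k(10) fit y≡5x+22 (mod 26); the inverse of 5 mod 26 is 21. Each letter's alphabet position (a=0..z=25) is mapped through 5·x+22 mod 26 — an affine cipher.
For ritual: r(17)→5·17+22≡3=d; i(8)→5·8+22≡10=k; t(19)→5·19+22≡13=n; u(20)→5·20+22≡18=s; a(0)→5·0+22≡22=w; l(11)→5·11+22≡25=z (all mod 26).

dknswz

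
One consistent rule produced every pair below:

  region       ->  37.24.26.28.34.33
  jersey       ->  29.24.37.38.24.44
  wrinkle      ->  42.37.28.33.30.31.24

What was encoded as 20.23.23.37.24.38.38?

address

Letters become their 1-based position plus 19 (so a→20, b→21, …).
Decoding 20.23.23.37.24.38.38: 20→(20−19)÷1=1=a, 23→(23−19)÷1=4=d, 23→(23−19)÷1=4=d, 37→(37−19)÷1=18=r, 24→(24−19)÷1=5=e, 38→(38−19)÷1=19=s, 38→(38−19)÷1=19=s.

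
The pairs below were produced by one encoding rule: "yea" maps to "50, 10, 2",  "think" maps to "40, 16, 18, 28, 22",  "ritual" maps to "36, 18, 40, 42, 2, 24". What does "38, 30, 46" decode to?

sow

y(#25)→50 and e(#5)→10: differences scale by 2, so n = 2·pos + 0. With a=1..z=26, the number is 2·pos.
Undoing it on 38, 30, 46: 38→(38−0)÷2=19=s, 30→(30−0)÷2=15=o, 46→(46−0)÷2=23=w.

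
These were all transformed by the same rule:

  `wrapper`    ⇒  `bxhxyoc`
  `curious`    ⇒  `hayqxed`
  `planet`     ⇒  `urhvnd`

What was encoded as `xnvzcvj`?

shortly

In wrapper: w→b is +5, r→x is +6, a→h is +7, p→x is +8 — the shift increases by 1 each position. Letter i (0-indexed) is shifted by i+5, so successive shifts are 5, 6, 7, ….
Decoding xnvzcvj: x−5=s, n−6=h, v−7=o, z−8=r, c−9=t, v−10=l, j−11=y.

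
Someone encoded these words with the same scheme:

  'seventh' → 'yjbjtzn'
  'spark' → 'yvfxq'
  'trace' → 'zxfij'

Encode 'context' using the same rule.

ittzjdz

The shift depends on letter class: consonant s→y is +6, but vowel e→j is +5. Vowels shift forward by 5 and consonants shift forward by 6.
For context: c(cons)+6=i, o(vowel)+5=t, n(cons)+6=t, t(cons)+6=z, e(vowel)+5=j, x(cons)+6=d, t(cons)+6=z.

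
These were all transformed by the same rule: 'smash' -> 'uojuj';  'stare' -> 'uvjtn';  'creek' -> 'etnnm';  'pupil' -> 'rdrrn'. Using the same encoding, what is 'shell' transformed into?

The shift depends on letter class: consonant s→u is +2, but vowel a→j is +9. Two shifts are in play — +9 for a/e/i/o/u, +2 for every other letter.
Applying it to shell: s(cons)+2=u, h(cons)+2=j, e(vowel)+9=n, l(cons)+2=n, l(cons)+2=n.

ujnnn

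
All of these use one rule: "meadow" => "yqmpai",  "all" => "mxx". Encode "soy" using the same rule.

eak

Compare letters: m→y is +12, e→q is +12, a→m is +12 — a constant shift. Every letter moves 12 places later in the alphabet, wrapping around z→a.
On soy: s+12=e, o+12=a, y+12=k.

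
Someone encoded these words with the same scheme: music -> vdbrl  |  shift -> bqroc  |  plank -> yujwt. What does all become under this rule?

It's a constant shift of +9 (ROT9).
On all: a+9=j, l+9=u, l+9=u.

juu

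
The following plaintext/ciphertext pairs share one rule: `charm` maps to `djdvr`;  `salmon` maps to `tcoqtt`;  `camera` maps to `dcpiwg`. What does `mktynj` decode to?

liquid

Letter i (0-indexed) is shifted by i+1, so successive shifts are 1, 2, 3, ….
Undoing it on mktynj: m−1=l, k−2=i, t−3=q, y−4=u, n−5=i, j−6=d.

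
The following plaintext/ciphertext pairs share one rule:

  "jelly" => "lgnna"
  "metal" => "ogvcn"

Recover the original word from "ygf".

wed

Compare letters: j→l is +2, e→g is +2, l→n is +2 — a constant shift. This is a Caesar cipher with shift 2.
Undoing it on ygf: y−2=w, g−2=e, f−2=d.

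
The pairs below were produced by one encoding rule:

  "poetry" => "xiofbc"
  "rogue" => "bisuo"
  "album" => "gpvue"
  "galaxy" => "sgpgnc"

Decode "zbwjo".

drive

p(15)→x(23) and o(14)→i(8) fit y≡15x+6 (mod 26); the inverse of 15 mod 26 is 7. Treating letters as 0–25, the rule is x ↦ 15x + 6 (mod 26).
Reversing it on zbwjo: z(25)→7·(25−6)≡3=d; b(1)→7·(1−6)≡17=r; w(22)→7·(22−6)≡8=i; j(9)→7·(9−6)≡21=v; o(14)→7·(14−6)≡4=e (all mod 26).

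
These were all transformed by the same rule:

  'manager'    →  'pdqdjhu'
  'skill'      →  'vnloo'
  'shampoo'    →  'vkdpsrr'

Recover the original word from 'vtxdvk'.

Compare letters: m→p is +3, a→d is +3, n→q is +3 — a constant shift. It's a constant shift of +3 (ROT3).
Undoing it on vtxdvk: v−3=s, t−3=q, x−3=u, d−3=a, v−3=s, k−3=h.

squash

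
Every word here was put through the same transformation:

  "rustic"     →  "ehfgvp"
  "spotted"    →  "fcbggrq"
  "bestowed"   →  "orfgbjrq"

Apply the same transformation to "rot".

ebg

Each letter is shifted forward by 13 in the alphabet (a Caesar shift of +13).
For rot: r+13=e, o+13=b, t+13=g.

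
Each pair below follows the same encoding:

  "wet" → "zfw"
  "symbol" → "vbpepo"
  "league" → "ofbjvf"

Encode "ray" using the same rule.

The rule splits by letter class: vowels +1, consonants +3.
On ray: r(cons)+3=u, a(vowel)+1=b, y(cons)+3=b.

ubb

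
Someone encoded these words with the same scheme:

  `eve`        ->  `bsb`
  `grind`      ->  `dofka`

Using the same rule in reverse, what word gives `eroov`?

hurry

Compare letters: e→b is +23, v→s is +23, e→b is +23 — a constant shift. This is a Caesar cipher with shift 23.
Decoding eroov: e−23=h, r−23=u, o−23=r, o−23=r, v−23=y.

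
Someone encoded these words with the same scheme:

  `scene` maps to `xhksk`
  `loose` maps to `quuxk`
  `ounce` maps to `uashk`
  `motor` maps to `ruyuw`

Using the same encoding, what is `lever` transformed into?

qkakw

The shift depends on letter class: consonant s→x is +5, but vowel e→k is +6. Vowels shift forward by 6 and consonants shift forward by 5.
On lever: l(cons)+5=q, e(vowel)+6=k, v(cons)+5=a, e(vowel)+6=k, r(cons)+5=w.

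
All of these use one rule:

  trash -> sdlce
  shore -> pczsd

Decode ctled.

The output letters match the input read backwards, each shifted +11: trash reversed is hsart. Two steps: reverse the string, then apply a Caesar shift of +11.
Decoding ctled: shift back: c−11=r, t−11=i, l−11=a, e−11=t, d−11=s → riats; then reverse → stair.

stair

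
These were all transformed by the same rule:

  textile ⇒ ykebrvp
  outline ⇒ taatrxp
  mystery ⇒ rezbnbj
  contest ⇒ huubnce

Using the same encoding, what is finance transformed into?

kouiwmp

In textile: t→y is +5, e→k is +6, x→e is +7, t→b is +8 — the shift increases by 1 each position. The shift increases by 1 at each position, starting from +5: 5, 6, 7, ….
Applying it to finance: f+5=k, i+6=o, n+7=u, a+8=i, n+9=w, c+10=m, e+11=p.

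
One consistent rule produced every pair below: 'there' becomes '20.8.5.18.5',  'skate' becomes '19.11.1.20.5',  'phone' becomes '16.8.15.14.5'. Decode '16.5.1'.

pea

t is letter #20 and maps to 20: an offset of 0. Each letter is replaced by its alphabet position (a=1, b=2, …, z=26).
Decoding 16.5.1: 16=p, 5=e, 1=a.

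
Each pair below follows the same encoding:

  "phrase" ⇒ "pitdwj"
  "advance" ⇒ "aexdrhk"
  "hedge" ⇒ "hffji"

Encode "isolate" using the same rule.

In phrase: p→p is +0, h→i is +1, r→t is +2, a→d is +3 — the shift increases by 1 each position. Letter i (0-indexed) is shifted by i+0, so successive shifts are 0, 1, 2, ….
On isolate: i+0=i, s+1=t, o+2=q, l+3=o, a+4=e, t+5=y, e+6=k.

itqoeyk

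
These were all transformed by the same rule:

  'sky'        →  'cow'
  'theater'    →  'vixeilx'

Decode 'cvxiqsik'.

The output letters match the input read backwards, each shifted +4: sky reversed is yks. Read the word backwards and shift each letter +4.
Undoing it on cvxiqsik: shift back: c−4=y, v−4=r, x−4=t, i−4=e, q−4=m, s−4=o, i−4=e, k−4=g → yrtemoeg; then reverse → geometry.

geometry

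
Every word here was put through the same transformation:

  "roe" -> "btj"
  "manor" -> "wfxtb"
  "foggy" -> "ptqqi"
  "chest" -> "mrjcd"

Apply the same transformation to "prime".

The shift depends on letter class: consonant r→b is +10, but vowel o→t is +5. Vowels shift forward by 5 and consonants shift forward by 10.
Applying it to prime: p(cons)+10=z, r(cons)+10=b, i(vowel)+5=n, m(cons)+10=w, e(vowel)+5=j.

zbnwj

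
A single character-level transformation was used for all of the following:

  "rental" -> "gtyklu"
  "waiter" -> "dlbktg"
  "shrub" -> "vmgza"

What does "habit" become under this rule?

mlabk

r(17)→g(6) and e(4)→t(19) fit y≡15x+11 (mod 26); the inverse of 15 mod 26 is 7. Each letter's alphabet position (a=0..z=25) is mapped through 15·x+11 mod 26 — an affine cipher.
On habit: h(7)→15·7+11≡12=m; a(0)→15·0+11≡11=l; b(1)→15·1+11≡0=a; i(8)→15·8+11≡1=b; t(19)→15·19+11≡10=k (all mod 26).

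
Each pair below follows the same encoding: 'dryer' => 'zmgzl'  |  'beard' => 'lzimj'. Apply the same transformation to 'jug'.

ocr

The output letters match the input read backwards, each shifted +8: dryer reversed is reyrd. Read the word backwards and shift each letter +8.
Applying it to jug: reverse → guj; then shift: g+8=o, u+8=c, j+8=r.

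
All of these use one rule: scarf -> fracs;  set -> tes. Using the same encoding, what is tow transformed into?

The word is simply reversed.
On tow: reverse → wot.

wot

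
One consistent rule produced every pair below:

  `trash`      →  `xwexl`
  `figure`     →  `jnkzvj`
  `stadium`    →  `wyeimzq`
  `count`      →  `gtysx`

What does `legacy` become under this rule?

Shifts by position in trash: pos 0: t→x (+4), pos 1: r→w (+5), pos 2: a→e (+4), pos 3: s→x (+5) — repeating every 2. A repeating key of period 2 is used — shifts +4, +5 over and over.
Applying it to legacy: l+4=p, e+5=j, g+4=k, a+5=f, c+4=g, y+5=d.

pjkfgd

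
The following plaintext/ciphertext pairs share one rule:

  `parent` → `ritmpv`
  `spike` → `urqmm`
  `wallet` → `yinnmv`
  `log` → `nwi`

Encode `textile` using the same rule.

vmzvqnm

The shift depends on letter class: consonant p→r is +2, but vowel a→i is +8. The rule splits by letter class: vowels +8, consonants +2.
On textile: t(cons)+2=v, e(vowel)+8=m, x(cons)+2=z, t(cons)+2=v, i(vowel)+8=q, l(cons)+2=n, e(vowel)+8=m.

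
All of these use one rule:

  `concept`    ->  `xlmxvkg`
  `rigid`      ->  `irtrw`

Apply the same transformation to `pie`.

krv

Each pair mirrors across the alphabet (c↔x, o↔l, n↔m): positions sum to 25. Each letter is replaced by its mirror in the alphabet: a↔z, b↔y, c↔x, and so on (the Atbash cipher).
Applying it to pie: p↔k, i↔r, e↔v.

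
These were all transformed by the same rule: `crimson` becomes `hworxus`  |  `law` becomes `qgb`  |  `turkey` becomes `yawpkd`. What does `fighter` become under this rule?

The shift depends on letter class: consonant c→h is +5, but vowel i→o is +6. Two shifts are in play — +6 for a/e/i/o/u, +5 for every other letter.
For fighter: f(cons)+5=k, i(vowel)+6=o, g(cons)+5=l, h(cons)+5=m, t(cons)+5=y, e(vowel)+6=k, r(cons)+5=w.

kolmykw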